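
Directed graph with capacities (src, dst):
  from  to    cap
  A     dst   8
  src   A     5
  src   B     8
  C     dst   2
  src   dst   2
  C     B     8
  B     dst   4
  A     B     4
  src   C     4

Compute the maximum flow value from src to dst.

Augment src->dst: bottleneck 2. Total 2.
Augment src->A->dst: bottleneck 5. Total 7.
Augment src->C->dst: bottleneck 2. Total 9.
Augment src->B->dst: bottleneck 4. Total 13.
No augmenting path remains in the residual graph.

13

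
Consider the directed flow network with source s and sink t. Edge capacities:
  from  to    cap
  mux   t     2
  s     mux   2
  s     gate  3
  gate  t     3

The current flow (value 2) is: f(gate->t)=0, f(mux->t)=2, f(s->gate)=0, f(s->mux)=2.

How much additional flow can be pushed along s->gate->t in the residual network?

Residual capacities along the path: s->gate: 3, gate->t: 3.
Minimum is 3.

3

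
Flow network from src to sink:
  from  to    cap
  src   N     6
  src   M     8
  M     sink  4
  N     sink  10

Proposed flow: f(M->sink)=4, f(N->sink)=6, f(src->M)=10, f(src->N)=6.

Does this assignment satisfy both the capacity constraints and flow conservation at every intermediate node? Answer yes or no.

Capacity violated on src->M: flow 10 > capacity 8.

No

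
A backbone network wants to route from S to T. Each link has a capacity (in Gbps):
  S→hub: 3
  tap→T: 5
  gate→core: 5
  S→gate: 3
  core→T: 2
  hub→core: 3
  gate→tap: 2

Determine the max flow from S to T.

4

Augment S→gate→tap→T: bottleneck 2. Total 2.
Augment S→gate→core→T: bottleneck 1. Total 3.
Augment S→hub→core→T: bottleneck 1. Total 4.
No augmenting path remains in the residual graph.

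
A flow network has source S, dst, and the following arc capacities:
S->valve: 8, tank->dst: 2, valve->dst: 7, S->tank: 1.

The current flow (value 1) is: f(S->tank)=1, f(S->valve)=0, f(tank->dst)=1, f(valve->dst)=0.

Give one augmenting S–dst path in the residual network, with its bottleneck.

S->valve->dst, bottleneck 7

Residual along S->valve->dst: S->valve: 8, valve->dst: 7.
Bottleneck = min = 7.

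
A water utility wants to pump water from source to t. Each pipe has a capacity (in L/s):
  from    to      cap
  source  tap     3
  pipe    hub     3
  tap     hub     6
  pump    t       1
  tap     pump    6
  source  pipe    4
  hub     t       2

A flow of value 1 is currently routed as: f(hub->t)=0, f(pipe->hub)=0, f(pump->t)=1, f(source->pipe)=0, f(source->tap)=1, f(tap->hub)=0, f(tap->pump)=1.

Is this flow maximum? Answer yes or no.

No

Residual path source->tap->hub->t has bottleneck 2 > 0.
Pushing 2 along it raises the flow to 3, so the given flow is not maximum.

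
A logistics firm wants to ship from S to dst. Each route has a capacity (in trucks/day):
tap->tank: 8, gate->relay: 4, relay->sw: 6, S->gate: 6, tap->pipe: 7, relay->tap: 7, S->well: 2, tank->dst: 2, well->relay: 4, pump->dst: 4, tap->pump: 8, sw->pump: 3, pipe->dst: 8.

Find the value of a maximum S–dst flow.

Augment S->well->relay->tap->pipe->dst: bottleneck 2. Total 2.
Augment S->gate->relay->tap->pipe->dst: bottleneck 4. Total 6.
No augmenting path remains in the residual graph.

6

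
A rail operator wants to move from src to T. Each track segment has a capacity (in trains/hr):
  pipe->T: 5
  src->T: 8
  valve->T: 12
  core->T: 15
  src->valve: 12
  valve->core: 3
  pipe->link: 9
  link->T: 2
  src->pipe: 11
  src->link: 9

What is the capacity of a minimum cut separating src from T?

Max flow = 27 (via 4 augmenting paths).
In the residual at optimum, the set reachable from src is {link, pipe, src}.
Cut edges: src->valve (cap 12), src->T (cap 8), pipe->T (cap 5), link->T (cap 2). Sum = 27.

27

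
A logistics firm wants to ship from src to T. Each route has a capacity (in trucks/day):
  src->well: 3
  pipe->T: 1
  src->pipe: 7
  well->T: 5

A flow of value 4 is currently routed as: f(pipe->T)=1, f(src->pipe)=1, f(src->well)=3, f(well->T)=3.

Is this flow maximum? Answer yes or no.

Yes

Residual reachable from src: {pipe, src}; T is not reachable.
Saturated cut: src->well, pipe->T with total capacity 4 = current flow value. Flow is maximum.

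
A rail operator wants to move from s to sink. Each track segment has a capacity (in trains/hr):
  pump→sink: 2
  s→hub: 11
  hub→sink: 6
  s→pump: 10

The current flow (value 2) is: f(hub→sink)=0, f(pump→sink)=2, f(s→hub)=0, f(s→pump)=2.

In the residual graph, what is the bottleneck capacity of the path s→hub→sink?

Residual capacities along the path: s→hub: 11, hub→sink: 6.
Minimum is 6.

6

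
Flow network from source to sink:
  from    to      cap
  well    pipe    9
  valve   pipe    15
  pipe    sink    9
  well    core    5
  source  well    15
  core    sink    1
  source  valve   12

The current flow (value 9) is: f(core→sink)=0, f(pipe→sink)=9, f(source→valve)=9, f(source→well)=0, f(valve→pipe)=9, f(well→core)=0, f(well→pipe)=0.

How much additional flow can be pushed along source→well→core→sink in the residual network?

1

Residual capacities along the path: source→well: 15, well→core: 5, core→sink: 1.
Minimum is 1.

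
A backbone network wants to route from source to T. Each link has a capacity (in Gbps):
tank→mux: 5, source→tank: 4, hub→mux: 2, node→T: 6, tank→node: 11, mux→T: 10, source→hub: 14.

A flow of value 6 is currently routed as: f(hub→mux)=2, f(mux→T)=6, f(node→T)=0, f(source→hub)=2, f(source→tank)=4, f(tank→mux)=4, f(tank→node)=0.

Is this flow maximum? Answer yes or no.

Residual reachable from source: {hub, source}; T is not reachable.
Saturated cut: source→tank, hub→mux with total capacity 6 = current flow value. Flow is maximum.

Yes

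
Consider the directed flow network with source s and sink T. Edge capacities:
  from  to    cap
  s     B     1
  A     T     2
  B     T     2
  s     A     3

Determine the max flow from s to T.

Augment s->A->T: bottleneck 2. Total 2.
Augment s->B->T: bottleneck 1. Total 3.
No augmenting path remains in the residual graph.

3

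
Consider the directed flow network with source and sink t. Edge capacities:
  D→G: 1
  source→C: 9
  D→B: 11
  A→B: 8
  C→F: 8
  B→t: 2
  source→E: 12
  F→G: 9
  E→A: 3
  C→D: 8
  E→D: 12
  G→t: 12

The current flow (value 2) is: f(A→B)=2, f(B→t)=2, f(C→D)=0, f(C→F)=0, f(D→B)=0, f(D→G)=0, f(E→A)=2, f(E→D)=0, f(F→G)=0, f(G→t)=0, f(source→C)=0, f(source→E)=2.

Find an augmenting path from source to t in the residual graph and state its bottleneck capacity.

source→E→D→G→t, bottleneck 1

Residual along source→E→D→G→t: source→E: 10, E→D: 12, D→G: 1, G→t: 12.
Bottleneck = min = 1.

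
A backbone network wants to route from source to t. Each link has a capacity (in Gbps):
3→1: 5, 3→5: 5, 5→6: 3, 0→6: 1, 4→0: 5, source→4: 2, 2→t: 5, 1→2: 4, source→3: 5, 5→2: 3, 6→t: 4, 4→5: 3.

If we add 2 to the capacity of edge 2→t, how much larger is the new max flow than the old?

0

Original max flow = 7.
Edge 2→t does not cross the min cut (source side {source}), so extra capacity there cannot help.
New max flow = 7. Increase = 0.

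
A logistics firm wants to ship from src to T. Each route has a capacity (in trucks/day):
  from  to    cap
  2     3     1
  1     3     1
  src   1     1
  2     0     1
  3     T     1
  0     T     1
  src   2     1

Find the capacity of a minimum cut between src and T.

Max flow = 2 (via 2 augmenting paths).
In the residual at optimum, the set reachable from src is {src}.
Cut edges: src->1 (cap 1), src->2 (cap 1). Sum = 2.

2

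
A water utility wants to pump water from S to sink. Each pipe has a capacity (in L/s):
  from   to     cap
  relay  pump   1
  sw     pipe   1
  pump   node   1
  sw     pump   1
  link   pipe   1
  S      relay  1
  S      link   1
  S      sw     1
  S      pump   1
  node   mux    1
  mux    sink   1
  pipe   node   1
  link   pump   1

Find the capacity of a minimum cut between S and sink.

Max flow = 1 (via 1 augmenting path).
In the residual at optimum, the set reachable from S is {S, link, node, pipe, pump, relay, sw}.
Cut edges: node→mux (cap 1). Sum = 1.

1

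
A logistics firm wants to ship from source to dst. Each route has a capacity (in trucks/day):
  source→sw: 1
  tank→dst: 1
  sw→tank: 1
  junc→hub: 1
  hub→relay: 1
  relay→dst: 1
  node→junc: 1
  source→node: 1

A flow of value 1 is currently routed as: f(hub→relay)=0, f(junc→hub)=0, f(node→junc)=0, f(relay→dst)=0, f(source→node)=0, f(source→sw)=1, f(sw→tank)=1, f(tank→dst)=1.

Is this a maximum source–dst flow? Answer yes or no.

No

Residual path source→node→junc→hub→relay→dst has bottleneck 1 > 0.
Pushing 1 along it raises the flow to 2, so the given flow is not maximum.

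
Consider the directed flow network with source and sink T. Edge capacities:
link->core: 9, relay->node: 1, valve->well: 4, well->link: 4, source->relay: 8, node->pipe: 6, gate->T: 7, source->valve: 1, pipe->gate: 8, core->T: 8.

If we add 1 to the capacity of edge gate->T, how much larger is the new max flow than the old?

Original max flow = 2.
Edge gate->T does not cross the min cut (source side {relay, source}), so extra capacity there cannot help.
New max flow = 2. Increase = 0.

0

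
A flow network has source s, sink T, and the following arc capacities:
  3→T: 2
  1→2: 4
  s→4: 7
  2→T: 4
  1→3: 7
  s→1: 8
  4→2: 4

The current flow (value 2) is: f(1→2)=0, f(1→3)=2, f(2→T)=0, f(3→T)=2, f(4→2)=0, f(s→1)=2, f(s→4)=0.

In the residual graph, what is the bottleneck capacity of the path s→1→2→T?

4

Residual capacities along the path: s→1: 6, 1→2: 4, 2→T: 4.
Minimum is 4.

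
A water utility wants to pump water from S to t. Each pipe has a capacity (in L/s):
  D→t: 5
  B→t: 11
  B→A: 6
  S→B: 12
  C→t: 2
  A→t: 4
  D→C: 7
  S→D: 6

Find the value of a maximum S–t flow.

Augment S→D→t: bottleneck 5. Total 5.
Augment S→B→t: bottleneck 11. Total 16.
Augment S→D→C→t: bottleneck 1. Total 17.
Augment S→B→A→t: bottleneck 1. Total 18.
No augmenting path remains in the residual graph.

18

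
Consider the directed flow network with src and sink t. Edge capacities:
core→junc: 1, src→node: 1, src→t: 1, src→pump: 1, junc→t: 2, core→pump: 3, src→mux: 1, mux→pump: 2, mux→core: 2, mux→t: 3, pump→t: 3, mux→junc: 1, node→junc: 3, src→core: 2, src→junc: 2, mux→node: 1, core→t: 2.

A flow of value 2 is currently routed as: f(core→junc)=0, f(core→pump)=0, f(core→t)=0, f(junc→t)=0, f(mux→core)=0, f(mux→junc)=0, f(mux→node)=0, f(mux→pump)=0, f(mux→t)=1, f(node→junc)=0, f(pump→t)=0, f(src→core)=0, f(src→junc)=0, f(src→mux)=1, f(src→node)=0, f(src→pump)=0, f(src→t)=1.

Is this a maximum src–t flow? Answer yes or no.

Residual path src→core→t has bottleneck 2 > 0.
Pushing 2 along it raises the flow to 4, so the given flow is not maximum.

No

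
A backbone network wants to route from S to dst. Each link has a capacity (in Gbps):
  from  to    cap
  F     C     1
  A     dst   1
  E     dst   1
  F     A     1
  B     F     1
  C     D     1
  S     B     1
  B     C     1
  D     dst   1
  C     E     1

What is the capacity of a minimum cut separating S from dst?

Max flow = 1 (via 1 augmenting path).
In the residual at optimum, the set reachable from S is {S}.
Cut edges: S->B (cap 1). Sum = 1.

1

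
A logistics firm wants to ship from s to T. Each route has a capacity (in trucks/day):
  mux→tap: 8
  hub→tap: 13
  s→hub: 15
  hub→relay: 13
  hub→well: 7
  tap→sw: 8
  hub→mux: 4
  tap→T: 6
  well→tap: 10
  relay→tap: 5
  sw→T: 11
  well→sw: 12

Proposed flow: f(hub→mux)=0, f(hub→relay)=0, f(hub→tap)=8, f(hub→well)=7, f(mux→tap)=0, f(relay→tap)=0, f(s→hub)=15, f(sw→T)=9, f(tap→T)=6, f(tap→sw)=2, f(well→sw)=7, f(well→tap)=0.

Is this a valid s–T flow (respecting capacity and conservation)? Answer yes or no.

Yes

Every edge has 0 ≤ f(e) ≤ cap(e).
At each intermediate node, inflow equals outflow.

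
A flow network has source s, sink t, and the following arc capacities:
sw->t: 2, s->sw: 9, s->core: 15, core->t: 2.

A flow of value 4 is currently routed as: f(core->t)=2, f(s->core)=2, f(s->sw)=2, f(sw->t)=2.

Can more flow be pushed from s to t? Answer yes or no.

Residual reachable from s: {core, s, sw}; t is not reachable.
Saturated cut: sw->t, core->t with total capacity 4 = current flow value. Flow is maximum.

No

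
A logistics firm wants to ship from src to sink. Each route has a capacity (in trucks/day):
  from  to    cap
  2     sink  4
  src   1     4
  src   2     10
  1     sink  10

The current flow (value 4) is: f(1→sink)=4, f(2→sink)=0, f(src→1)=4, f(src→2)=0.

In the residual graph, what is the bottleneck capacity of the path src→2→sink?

4

Residual capacities along the path: src→2: 10, 2→sink: 4.
Minimum is 4.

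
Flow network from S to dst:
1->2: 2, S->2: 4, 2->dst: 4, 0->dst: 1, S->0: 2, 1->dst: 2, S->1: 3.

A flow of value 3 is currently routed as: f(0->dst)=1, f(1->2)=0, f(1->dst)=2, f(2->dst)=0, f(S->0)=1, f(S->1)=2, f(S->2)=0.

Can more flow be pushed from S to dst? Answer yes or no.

Yes

Residual path S->2->dst has bottleneck 4 > 0.
Pushing 4 along it raises the flow to 7, so the given flow is not maximum.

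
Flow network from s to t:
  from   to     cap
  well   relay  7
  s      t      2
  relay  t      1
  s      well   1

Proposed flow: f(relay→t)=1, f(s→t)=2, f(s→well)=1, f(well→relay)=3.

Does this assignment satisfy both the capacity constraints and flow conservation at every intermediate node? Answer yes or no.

Conservation fails at well: inflow 1 ≠ outflow 3.

No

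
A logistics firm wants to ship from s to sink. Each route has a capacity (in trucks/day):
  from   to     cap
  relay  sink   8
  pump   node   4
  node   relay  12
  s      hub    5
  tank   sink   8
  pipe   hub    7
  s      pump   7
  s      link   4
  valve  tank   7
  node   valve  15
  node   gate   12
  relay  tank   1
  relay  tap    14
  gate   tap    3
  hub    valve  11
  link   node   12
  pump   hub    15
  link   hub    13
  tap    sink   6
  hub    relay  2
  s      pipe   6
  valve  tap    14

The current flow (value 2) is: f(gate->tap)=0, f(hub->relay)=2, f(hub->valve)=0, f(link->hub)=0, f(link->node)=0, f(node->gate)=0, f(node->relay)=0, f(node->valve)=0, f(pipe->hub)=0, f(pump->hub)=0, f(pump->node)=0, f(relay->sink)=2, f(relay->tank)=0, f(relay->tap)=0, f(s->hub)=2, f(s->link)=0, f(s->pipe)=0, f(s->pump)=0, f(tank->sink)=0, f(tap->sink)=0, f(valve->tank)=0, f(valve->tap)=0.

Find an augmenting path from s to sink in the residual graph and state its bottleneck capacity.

s->link->node->relay->sink, bottleneck 4

Residual along s->link->node->relay->sink: s->link: 4, link->node: 12, node->relay: 12, relay->sink: 6.
Bottleneck = min = 4.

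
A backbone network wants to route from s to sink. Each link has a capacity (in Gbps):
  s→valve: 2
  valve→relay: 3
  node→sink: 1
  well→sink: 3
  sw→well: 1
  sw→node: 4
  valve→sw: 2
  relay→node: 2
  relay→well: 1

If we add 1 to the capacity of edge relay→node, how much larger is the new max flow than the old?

Original max flow = 2.
Edge relay→node does not cross the min cut (source side {s}), so extra capacity there cannot help.
New max flow = 2. Increase = 0.

0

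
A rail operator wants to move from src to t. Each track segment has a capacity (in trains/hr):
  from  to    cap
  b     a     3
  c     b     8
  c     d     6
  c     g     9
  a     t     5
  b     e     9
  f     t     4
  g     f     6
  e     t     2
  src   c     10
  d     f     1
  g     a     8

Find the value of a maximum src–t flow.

10

Augment src→c→d→f→t: bottleneck 1. Total 1.
Augment src→c→b→e→t: bottleneck 2. Total 3.
Augment src→c→b→a→t: bottleneck 3. Total 6.
Augment src→c→g→f→t: bottleneck 3. Total 9.
Augment src→c→g→a→t: bottleneck 1. Total 10.
No augmenting path remains in the residual graph.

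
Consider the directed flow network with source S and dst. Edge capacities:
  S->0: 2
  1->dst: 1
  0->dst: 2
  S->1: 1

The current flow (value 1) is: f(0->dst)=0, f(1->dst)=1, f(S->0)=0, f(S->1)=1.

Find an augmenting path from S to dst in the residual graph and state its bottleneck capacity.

Residual along S->0->dst: S->0: 2, 0->dst: 2.
Bottleneck = min = 2.

S->0->dst, bottleneck 2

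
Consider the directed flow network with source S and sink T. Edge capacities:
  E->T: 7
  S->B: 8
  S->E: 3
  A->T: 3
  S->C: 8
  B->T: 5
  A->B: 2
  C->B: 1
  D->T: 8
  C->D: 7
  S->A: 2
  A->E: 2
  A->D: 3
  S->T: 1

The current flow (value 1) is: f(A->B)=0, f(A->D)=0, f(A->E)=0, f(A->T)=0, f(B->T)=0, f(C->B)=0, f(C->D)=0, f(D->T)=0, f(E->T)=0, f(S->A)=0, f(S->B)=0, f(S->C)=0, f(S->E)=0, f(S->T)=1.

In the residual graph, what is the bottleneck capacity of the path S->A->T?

2

Residual capacities along the path: S->A: 2, A->T: 3.
Minimum is 2.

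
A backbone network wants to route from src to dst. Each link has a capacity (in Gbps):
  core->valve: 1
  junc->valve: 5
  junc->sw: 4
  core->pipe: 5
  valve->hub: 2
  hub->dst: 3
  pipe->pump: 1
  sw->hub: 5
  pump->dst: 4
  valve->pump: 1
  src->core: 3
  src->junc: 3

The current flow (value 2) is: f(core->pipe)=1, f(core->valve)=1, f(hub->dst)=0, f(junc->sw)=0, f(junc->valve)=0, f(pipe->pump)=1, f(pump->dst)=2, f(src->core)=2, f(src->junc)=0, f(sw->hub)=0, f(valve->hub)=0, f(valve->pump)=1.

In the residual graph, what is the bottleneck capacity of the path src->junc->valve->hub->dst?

2

Residual capacities along the path: src->junc: 3, junc->valve: 5, valve->hub: 2, hub->dst: 3.
Minimum is 2.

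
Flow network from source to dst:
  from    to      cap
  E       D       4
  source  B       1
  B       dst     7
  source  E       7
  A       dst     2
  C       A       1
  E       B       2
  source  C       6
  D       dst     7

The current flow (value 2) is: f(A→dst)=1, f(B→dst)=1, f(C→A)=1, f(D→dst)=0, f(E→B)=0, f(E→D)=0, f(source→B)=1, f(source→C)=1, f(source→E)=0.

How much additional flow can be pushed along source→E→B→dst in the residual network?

2

Residual capacities along the path: source→E: 7, E→B: 2, B→dst: 6.
Minimum is 2.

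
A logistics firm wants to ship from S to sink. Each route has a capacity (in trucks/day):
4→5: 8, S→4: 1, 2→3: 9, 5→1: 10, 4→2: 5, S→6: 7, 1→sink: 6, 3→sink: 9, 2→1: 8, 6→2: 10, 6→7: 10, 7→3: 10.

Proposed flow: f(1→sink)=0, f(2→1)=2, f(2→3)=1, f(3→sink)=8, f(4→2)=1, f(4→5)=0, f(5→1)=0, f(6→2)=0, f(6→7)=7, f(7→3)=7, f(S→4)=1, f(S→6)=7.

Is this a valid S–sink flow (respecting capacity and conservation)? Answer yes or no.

No

Conservation fails at 2: inflow 1 ≠ outflow 3.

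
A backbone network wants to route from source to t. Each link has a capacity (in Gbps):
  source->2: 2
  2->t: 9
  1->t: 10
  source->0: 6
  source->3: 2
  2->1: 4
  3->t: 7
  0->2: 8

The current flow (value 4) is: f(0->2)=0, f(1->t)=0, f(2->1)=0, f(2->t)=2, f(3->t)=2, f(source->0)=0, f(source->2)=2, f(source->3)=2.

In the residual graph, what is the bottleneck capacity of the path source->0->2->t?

6

Residual capacities along the path: source->0: 6, 0->2: 8, 2->t: 7.
Minimum is 6.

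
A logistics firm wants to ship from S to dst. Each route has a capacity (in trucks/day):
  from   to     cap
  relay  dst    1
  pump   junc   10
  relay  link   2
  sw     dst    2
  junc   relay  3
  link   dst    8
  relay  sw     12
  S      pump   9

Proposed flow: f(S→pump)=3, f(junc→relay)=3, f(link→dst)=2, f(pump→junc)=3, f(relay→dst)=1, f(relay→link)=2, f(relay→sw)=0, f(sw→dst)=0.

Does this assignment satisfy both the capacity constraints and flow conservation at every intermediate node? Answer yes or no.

Every edge has 0 ≤ f(e) ≤ cap(e).
At each intermediate node, inflow equals outflow.

Yes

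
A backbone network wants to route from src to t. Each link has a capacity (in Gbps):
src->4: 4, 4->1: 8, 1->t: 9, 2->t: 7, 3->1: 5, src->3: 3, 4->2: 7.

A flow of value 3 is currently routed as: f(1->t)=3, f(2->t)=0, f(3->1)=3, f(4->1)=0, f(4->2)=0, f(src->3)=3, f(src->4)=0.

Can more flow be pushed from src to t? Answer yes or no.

Yes

Residual path src->4->1->t has bottleneck 4 > 0.
Pushing 4 along it raises the flow to 7, so the given flow is not maximum.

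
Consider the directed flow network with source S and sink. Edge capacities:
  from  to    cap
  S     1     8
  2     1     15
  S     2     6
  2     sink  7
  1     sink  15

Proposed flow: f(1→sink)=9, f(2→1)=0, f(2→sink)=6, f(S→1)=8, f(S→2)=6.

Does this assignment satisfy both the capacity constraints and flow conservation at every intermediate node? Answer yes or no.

Conservation fails at 1: inflow 8 ≠ outflow 9.

No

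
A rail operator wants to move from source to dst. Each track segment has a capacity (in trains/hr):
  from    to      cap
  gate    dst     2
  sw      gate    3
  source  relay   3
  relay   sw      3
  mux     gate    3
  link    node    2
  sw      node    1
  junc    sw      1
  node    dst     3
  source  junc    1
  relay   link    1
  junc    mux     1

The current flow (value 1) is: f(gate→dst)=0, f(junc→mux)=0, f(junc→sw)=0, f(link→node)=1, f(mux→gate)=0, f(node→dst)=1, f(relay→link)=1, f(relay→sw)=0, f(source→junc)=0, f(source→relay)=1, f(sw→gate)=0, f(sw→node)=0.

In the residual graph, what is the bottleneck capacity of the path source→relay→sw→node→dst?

1

Residual capacities along the path: source→relay: 2, relay→sw: 3, sw→node: 1, node→dst: 2.
Minimum is 1.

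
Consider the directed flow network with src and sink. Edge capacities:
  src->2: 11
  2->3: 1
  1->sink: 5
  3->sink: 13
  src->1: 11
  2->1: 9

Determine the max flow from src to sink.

Augment src->1->sink: bottleneck 5. Total 5.
Augment src->2->3->sink: bottleneck 1. Total 6.
No augmenting path remains in the residual graph.

6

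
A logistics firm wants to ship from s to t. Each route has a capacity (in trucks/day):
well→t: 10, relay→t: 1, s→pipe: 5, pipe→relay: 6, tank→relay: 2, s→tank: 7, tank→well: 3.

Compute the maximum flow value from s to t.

Augment s→tank→well→t: bottleneck 3. Total 3.
Augment s→tank→relay→t: bottleneck 1. Total 4.
No augmenting path remains in the residual graph.

4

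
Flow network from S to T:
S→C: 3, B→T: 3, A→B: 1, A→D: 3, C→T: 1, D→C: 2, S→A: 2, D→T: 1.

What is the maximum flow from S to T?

3

Augment S→C→T: bottleneck 1. Total 1.
Augment S→A→B→T: bottleneck 1. Total 2.
Augment S→A→D→T: bottleneck 1. Total 3.
No augmenting path remains in the residual graph.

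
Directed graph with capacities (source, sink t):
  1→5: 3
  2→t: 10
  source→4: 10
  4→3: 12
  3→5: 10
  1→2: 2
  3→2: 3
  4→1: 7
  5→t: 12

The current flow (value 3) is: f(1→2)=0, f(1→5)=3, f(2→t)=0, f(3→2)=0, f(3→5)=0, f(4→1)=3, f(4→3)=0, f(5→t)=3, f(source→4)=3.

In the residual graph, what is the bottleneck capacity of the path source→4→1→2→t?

2

Residual capacities along the path: source→4: 7, 4→1: 4, 1→2: 2, 2→t: 10.
Minimum is 2.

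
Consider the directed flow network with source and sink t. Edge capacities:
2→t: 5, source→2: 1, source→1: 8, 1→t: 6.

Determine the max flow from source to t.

7

Augment source→1→t: bottleneck 6. Total 6.
Augment source→2→t: bottleneck 1. Total 7.
No augmenting path remains in the residual graph.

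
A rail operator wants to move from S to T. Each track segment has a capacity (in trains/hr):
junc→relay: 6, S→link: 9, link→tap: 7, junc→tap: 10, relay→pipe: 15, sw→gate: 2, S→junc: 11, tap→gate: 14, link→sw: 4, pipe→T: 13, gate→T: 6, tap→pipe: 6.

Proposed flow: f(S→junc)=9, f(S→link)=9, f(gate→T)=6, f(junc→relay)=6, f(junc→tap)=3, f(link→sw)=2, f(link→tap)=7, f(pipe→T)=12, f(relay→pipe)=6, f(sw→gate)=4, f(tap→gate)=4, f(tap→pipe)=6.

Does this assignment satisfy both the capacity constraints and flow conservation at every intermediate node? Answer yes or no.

Capacity violated on sw→gate: flow 4 > capacity 2.

No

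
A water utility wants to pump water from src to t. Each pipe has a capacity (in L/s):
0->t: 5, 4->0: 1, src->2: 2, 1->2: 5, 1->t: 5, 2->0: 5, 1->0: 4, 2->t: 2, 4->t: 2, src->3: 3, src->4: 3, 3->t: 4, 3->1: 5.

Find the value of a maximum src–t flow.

Augment src->4->t: bottleneck 2. Total 2.
Augment src->3->t: bottleneck 3. Total 5.
Augment src->2->t: bottleneck 2. Total 7.
Augment src->4->0->t: bottleneck 1. Total 8.
No augmenting path remains in the residual graph.

8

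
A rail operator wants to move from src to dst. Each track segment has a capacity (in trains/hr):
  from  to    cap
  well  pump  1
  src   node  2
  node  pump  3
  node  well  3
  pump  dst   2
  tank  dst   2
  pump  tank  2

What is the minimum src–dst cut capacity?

2

Max flow = 2 (via 1 augmenting path).
In the residual at optimum, the set reachable from src is {src}.
Cut edges: src→node (cap 2). Sum = 2.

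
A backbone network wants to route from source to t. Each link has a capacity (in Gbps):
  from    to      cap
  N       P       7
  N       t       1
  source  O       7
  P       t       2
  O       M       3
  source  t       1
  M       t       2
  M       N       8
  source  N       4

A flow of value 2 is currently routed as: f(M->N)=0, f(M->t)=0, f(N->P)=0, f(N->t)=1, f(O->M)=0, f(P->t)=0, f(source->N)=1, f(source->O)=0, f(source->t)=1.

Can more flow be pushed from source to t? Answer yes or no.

Residual path source->O->M->t has bottleneck 2 > 0.
Pushing 2 along it raises the flow to 4, so the given flow is not maximum.

Yes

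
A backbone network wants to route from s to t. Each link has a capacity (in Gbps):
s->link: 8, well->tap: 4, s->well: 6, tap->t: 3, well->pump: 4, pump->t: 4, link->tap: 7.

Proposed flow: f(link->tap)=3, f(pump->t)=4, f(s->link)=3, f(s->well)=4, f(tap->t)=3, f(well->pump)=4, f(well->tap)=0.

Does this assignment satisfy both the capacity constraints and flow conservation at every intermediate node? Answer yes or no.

Yes

Every edge has 0 ≤ f(e) ≤ cap(e).
At each intermediate node, inflow equals outflow.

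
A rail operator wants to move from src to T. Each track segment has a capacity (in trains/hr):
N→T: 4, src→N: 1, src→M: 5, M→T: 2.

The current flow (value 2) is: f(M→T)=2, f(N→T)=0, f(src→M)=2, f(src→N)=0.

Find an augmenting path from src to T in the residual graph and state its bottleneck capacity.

src→N→T, bottleneck 1

Residual along src→N→T: src→N: 1, N→T: 4.
Bottleneck = min = 1.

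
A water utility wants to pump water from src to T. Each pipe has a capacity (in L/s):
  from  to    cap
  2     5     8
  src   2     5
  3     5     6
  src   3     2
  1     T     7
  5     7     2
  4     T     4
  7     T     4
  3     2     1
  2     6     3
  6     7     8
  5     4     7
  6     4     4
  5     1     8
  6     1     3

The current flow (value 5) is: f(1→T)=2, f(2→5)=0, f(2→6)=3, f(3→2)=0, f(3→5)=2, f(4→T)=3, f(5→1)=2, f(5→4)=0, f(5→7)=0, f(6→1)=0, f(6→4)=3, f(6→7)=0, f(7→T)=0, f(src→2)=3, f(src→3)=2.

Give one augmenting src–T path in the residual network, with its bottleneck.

Residual along src→2→5→1→T: src→2: 2, 2→5: 8, 5→1: 6, 1→T: 5.
Bottleneck = min = 2.

src→2→5→1→T, bottleneck 2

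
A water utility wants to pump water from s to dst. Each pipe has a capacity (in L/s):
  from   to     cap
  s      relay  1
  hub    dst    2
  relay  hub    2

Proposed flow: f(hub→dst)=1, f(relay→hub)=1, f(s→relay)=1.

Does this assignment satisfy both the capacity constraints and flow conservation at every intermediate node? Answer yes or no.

Every edge has 0 ≤ f(e) ≤ cap(e).
At each intermediate node, inflow equals outflow.

Yes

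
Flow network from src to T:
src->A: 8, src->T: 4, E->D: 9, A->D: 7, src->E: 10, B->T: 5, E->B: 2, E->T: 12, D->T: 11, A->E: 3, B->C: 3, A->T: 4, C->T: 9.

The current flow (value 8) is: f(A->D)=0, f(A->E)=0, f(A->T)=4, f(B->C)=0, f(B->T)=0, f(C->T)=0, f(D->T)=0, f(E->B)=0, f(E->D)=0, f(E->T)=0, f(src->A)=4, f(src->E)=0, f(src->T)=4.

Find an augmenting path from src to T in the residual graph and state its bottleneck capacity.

Residual along src->E->T: src->E: 10, E->T: 12.
Bottleneck = min = 10.

src->E->T, bottleneck 10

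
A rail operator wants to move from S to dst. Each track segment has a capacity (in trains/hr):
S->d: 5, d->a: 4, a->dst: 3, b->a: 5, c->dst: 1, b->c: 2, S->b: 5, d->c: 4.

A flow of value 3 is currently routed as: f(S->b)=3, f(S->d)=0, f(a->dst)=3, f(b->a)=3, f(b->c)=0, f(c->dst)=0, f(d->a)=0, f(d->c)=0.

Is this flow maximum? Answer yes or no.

Residual path S->b->c->dst has bottleneck 1 > 0.
Pushing 1 along it raises the flow to 4, so the given flow is not maximum.

No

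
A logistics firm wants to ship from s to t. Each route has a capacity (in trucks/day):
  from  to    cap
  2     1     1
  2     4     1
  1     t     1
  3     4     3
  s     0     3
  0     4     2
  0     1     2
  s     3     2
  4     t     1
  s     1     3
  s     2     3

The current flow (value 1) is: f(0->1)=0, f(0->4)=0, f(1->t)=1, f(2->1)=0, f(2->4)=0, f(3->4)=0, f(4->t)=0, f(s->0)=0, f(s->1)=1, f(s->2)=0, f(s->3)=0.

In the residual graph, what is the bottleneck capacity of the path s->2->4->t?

Residual capacities along the path: s->2: 3, 2->4: 1, 4->t: 1.
Minimum is 1.

1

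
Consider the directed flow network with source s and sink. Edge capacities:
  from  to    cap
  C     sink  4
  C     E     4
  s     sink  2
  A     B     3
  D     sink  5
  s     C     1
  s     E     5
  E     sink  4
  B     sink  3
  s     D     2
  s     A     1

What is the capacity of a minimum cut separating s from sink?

Max flow = 10 (via 5 augmenting paths).
In the residual at optimum, the set reachable from s is {E, s}.
Cut edges: s->C (cap 1), s->A (cap 1), s->D (cap 2), s->sink (cap 2), E->sink (cap 4). Sum = 10.

10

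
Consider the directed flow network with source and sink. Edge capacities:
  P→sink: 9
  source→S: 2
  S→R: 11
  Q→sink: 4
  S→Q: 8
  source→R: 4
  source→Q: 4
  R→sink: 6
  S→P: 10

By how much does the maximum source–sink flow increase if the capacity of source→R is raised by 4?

2

Original max flow = 10.
After raising cap(source→R), augmenting paths through that edge carry 2 more units.
New max flow = 12. Increase = 2.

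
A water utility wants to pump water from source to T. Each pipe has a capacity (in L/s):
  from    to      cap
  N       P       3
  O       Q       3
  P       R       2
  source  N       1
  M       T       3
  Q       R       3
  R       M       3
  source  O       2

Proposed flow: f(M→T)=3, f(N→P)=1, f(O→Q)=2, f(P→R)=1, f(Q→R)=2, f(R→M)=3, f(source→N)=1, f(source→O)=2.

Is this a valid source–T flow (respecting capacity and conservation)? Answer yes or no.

Yes

Every edge has 0 ≤ f(e) ≤ cap(e).
At each intermediate node, inflow equals outflow.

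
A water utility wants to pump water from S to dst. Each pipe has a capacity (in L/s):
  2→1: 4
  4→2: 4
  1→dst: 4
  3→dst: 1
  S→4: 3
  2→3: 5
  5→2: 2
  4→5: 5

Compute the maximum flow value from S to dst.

3

Augment S→4→2→3→dst: bottleneck 1. Total 1.
Augment S→4→2→1→dst: bottleneck 2. Total 3.
No augmenting path remains in the residual graph.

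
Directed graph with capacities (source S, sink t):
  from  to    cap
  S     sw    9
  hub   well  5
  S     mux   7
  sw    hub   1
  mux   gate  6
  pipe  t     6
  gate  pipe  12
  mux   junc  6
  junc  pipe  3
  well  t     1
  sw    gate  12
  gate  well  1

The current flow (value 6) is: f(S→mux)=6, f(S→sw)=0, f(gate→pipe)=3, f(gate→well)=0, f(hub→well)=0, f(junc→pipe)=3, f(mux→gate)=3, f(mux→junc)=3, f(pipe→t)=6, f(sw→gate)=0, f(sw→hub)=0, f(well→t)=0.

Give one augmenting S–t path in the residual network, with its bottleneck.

Residual along S→mux→gate→well→t: S→mux: 1, mux→gate: 3, gate→well: 1, well→t: 1.
Bottleneck = min = 1.

S→mux→gate→well→t, bottleneck 1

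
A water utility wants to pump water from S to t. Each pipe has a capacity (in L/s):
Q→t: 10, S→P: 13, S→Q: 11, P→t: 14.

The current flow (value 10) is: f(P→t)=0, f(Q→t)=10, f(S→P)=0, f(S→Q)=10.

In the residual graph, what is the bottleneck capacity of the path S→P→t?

Residual capacities along the path: S→P: 13, P→t: 14.
Minimum is 13.

13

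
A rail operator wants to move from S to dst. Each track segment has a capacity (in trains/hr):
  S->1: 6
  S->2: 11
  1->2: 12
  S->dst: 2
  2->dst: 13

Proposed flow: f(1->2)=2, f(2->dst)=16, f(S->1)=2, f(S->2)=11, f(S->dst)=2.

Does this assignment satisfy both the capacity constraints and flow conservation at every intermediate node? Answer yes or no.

Capacity violated on 2->dst: flow 16 > capacity 13.

No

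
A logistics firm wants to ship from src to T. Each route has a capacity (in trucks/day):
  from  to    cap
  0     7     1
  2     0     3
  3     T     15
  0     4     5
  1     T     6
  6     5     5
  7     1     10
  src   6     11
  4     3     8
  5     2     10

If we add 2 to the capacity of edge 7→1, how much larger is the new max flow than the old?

Original max flow = 3.
Edge 7→1 does not cross the min cut (source side {2, 5, 6, src}), so extra capacity there cannot help.
New max flow = 3. Increase = 0.

0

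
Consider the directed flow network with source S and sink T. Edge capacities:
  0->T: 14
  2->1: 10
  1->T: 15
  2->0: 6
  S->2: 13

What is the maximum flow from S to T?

13

Augment S->2->1->T: bottleneck 10. Total 10.
Augment S->2->0->T: bottleneck 3. Total 13.
No augmenting path remains in the residual graph.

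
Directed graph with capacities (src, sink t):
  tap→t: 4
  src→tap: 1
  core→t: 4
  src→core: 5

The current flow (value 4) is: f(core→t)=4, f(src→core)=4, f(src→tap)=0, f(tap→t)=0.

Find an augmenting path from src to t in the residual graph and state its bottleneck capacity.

Residual along src→tap→t: src→tap: 1, tap→t: 4.
Bottleneck = min = 1.

src→tap→t, bottleneck 1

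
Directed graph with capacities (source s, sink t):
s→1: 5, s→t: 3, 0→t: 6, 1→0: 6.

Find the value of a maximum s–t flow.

Augment s→t: bottleneck 3. Total 3.
Augment s→1→0→t: bottleneck 5. Total 8.
No augmenting path remains in the residual graph.

8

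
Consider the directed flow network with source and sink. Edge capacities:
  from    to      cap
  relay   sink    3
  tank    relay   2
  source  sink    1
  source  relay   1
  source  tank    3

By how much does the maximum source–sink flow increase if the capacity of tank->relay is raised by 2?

Original max flow = 4.
Even with extra capacity on tank->relay, another cut of capacity 4 remains binding.
New max flow = 4. Increase = 0.

0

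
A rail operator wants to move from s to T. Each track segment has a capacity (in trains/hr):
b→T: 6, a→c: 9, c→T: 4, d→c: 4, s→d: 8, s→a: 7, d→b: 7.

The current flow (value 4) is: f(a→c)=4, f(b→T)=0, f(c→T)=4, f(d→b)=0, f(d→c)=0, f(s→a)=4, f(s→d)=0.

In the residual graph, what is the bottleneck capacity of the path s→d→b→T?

6

Residual capacities along the path: s→d: 8, d→b: 7, b→T: 6.
Minimum is 6.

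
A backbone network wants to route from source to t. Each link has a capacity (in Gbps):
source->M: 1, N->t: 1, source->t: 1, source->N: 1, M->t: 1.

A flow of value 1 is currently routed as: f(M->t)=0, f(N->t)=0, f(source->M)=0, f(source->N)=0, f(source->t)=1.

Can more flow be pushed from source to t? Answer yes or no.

Yes

Residual path source->N->t has bottleneck 1 > 0.
Pushing 1 along it raises the flow to 2, so the given flow is not maximum.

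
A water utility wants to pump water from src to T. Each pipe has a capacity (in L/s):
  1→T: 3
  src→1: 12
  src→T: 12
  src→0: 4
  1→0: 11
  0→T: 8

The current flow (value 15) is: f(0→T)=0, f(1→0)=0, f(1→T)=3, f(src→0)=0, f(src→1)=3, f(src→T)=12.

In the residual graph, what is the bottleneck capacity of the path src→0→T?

4

Residual capacities along the path: src→0: 4, 0→T: 8.
Minimum is 4.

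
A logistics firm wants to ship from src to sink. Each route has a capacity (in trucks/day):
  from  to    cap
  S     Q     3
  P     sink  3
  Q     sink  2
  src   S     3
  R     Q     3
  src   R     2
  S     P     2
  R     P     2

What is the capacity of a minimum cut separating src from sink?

Max flow = 5 (via 4 augmenting paths).
In the residual at optimum, the set reachable from src is {src}.
Cut edges: src->S (cap 3), src->R (cap 2). Sum = 5.

5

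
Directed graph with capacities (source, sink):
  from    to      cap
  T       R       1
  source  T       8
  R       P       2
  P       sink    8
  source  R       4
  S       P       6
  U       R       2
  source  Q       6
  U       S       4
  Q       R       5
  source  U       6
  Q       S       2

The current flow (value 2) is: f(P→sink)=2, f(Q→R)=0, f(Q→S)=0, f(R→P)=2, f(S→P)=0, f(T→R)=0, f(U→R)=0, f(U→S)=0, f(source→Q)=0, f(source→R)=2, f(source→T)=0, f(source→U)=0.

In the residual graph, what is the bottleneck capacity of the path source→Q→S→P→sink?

2

Residual capacities along the path: source→Q: 6, Q→S: 2, S→P: 6, P→sink: 6.
Minimum is 2.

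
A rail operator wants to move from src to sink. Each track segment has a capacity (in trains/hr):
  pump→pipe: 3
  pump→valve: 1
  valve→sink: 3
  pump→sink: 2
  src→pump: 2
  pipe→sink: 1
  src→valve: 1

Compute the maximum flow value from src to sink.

3

Augment src→pump→sink: bottleneck 2. Total 2.
Augment src→valve→sink: bottleneck 1. Total 3.
No augmenting path remains in the residual graph.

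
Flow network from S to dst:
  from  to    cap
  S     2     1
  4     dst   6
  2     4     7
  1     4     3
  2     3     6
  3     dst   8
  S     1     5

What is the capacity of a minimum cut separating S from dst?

Max flow = 4 (via 2 augmenting paths).
In the residual at optimum, the set reachable from S is {1, S}.
Cut edges: S->2 (cap 1), 1->4 (cap 3). Sum = 4.

4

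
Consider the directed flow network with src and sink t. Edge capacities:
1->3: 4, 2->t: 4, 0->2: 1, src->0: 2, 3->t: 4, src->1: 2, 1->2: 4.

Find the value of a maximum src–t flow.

Augment src->0->2->t: bottleneck 1. Total 1.
Augment src->1->2->t: bottleneck 2. Total 3.
No augmenting path remains in the residual graph.

3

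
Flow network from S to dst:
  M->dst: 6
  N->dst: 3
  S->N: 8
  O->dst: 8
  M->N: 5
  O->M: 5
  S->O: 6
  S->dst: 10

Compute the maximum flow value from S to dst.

19

Augment S->dst: bottleneck 10. Total 10.
Augment S->O->dst: bottleneck 6. Total 16.
Augment S->N->dst: bottleneck 3. Total 19.
No augmenting path remains in the residual graph.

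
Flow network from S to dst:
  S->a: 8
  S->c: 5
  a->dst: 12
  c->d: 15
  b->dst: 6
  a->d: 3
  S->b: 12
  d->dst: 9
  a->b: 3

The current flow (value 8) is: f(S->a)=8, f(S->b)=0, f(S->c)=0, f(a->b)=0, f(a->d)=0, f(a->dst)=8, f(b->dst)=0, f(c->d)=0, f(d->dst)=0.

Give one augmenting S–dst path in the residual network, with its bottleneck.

Residual along S->b->dst: S->b: 12, b->dst: 6.
Bottleneck = min = 6.

S->b->dst, bottleneck 6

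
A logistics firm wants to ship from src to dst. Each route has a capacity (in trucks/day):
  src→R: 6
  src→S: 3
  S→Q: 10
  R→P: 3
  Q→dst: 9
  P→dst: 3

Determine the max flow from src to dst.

Augment src→S→Q→dst: bottleneck 3. Total 3.
Augment src→R→P→dst: bottleneck 3. Total 6.
No augmenting path remains in the residual graph.

6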